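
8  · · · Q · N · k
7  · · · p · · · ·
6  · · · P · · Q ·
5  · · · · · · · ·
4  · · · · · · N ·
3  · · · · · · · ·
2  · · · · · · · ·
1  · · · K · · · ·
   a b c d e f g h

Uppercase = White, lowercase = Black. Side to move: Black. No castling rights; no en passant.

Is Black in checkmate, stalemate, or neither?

stalemate

Black to move; black king on h8.
In check: no.
King squares — g7: attacked by Qg6; h7: attacked by Qg6; g8: attacked by Qg6.
Legal moves for Black: none.
Not in check and no legal moves → stalemate.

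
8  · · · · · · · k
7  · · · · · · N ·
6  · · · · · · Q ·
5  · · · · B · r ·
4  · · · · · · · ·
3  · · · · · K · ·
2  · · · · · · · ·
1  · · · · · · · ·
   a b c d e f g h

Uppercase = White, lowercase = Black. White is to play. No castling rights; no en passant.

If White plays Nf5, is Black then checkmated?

After Nf5: black king on h8; in check: yes, from the white bishop on e5.
King squares — g7: attacked by Be5; h7: attacked by Qg6; g8: attacked by Qg6.
Black has no legal moves → checkmate.

yes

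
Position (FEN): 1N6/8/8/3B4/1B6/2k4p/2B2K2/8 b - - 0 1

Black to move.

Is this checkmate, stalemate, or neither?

neither

Black to move; black king on c3.
In check: yes, from the white bishop on b4.
King squares — b2: available; c2: available; d2: attacked by Bb4; b3: attacked by Bc2; d3: attacked by Bc2; b4: available; c4: attacked by Bd5; d4: available.
Legal moves for Black: Kd4, Kxb4, Kxc2, Kb2.
Black is in check but has 4 legal moves → neither.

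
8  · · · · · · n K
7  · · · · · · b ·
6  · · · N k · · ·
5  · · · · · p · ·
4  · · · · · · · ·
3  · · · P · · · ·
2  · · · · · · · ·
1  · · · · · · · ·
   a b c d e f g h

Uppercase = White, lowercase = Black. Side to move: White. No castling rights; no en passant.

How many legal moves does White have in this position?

White to move; king on h8.
In check: yes, from the black bishop on g7.
Legal moves: Kxg8, Kh7, Kxg7.
Count: 3.

3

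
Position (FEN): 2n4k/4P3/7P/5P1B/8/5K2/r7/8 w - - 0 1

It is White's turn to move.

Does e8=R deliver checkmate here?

no

After e8=R: black king on h8; in check: yes, from the white rook on e8.
Black has 1 legal reply: Kh7.
In check but a legal move exists → not checkmate.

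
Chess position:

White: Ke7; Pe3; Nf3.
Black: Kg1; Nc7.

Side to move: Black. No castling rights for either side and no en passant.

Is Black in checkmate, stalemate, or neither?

Black to move; black king on g1.
In check: yes, from the white knight on f3.
Legal moves for Black: Kg2, Kf2, Kh1, Kf1.
Black is in check but has 4 legal moves → neither.

neither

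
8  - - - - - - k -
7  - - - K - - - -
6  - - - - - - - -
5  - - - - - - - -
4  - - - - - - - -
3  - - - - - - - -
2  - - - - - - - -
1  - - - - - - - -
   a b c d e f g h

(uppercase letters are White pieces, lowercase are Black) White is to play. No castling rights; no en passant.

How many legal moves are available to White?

8

White to move; king on d7.
In check: no.
Legal moves: Ke8, Kd8, Kc8, Ke7, Kc7, Ke6, Kd6, Kc6.
Count: 8.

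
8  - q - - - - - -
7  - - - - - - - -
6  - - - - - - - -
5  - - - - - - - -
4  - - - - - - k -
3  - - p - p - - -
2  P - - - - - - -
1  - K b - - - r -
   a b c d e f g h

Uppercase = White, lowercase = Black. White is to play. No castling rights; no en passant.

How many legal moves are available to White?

2

White to move; king on b1.
In check: yes, from the black queen on b8.
Legal moves: Kc2, Ka1.
Count: 2.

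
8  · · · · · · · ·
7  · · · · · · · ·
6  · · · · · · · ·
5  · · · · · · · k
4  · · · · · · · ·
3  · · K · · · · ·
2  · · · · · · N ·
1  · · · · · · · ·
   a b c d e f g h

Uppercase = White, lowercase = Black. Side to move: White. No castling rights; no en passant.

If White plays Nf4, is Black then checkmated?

no

After Nf4: black king on h5; in check: yes, from the white knight on f4.
Black has 4 legal replies: Kh6, Kg5, Kh4, Kg4.
In check but a legal move exists → not checkmate.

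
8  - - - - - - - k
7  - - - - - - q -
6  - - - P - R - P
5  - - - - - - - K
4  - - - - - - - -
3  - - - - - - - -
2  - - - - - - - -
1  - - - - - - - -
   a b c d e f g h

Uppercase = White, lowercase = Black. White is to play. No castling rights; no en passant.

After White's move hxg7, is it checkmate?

After hxg7: black king on h8; in check: yes, from the white pawn on g7.
Black has 3 legal replies: Kg8, Kh7, Kxg7.
In check but a legal move exists → not checkmate.

no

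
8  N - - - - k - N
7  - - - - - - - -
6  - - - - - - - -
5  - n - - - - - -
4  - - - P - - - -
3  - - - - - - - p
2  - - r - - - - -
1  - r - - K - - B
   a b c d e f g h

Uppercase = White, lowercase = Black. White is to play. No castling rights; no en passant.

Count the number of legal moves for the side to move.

0

White to move; king on e1.
In check: yes, from the black rook on b1.
Legal moves: none.
Count: 0.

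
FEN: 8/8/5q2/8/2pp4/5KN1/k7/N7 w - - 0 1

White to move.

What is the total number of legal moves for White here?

White to move; king on f3.
In check: yes, from the black queen on f6.
Legal moves: Kg4, Ke4, Kg2, Ke2, Nf5.
Count: 5.

5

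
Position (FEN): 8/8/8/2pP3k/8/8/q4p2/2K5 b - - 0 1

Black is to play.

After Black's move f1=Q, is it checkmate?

After f1=Q: white king on c1; in check: yes, from the black queen on f1.
King squares — b1: attacked by Qf1; d1: attacked by Qf1; b2: attacked by Qa2; c2: attacked by Qa2; d2: attacked by Qa2.
White has no legal moves → checkmate.

yes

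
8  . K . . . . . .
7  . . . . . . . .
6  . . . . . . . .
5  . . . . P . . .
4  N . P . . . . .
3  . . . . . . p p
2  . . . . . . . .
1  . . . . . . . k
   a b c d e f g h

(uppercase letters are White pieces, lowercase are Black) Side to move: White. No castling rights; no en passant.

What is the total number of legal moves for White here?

White to move; king on b8.
In check: no.
Legal moves: Kc8, Ka8, Kc7, Kb7, Ka7, Nb6, Nc5, Nc3, Nb2, e6, c5.
Count: 11.

11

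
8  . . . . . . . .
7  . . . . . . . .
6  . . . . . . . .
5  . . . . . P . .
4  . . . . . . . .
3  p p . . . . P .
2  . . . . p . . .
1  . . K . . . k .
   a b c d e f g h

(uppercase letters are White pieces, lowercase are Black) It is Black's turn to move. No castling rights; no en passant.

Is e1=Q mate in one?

After e1=Q: white king on c1; in check: yes, from the black queen on e1.
King squares — b1: attacked by Qe1; d1: attacked by Qe1; b2: attacked by Pa3; c2: attacked by Pb3; d2: attacked by Qe1.
White has no legal moves → checkmate.

yes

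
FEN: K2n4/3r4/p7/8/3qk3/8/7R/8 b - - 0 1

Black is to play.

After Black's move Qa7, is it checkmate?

yes

After Qa7: white king on a8; in check: yes, from the black queen on a7.
King squares — a7: attacked by Rd7; b7: attacked by Qa7; b8: attacked by Qa7.
White has no legal moves → checkmate.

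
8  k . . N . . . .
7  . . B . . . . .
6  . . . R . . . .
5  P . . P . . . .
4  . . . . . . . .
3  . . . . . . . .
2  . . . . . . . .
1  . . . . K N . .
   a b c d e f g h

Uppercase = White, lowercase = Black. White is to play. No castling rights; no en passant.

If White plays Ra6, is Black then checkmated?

yes

After Ra6: black king on a8; in check: yes, from the white rook on a6.
King squares — a7: attacked by Ra6; b7: attacked by Nd8; b8: attacked by Bc7.
Black has no legal moves → checkmate.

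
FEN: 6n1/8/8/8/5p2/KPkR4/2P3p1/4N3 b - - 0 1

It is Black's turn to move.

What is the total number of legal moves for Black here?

Black to move; king on c3.
In check: yes, from the white rook on d3.
Legal moves: none.
Count: 0.

0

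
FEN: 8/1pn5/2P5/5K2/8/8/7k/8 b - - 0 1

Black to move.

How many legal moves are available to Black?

14

Black to move; king on h2.
In check: no.
Legal moves: Ne8, Na8, Ne6, Na6, Nd5, Nb5, Kh3, Kg3, Kg2, Kh1, Kg1, bxc6, b6, b5.
Count: 14.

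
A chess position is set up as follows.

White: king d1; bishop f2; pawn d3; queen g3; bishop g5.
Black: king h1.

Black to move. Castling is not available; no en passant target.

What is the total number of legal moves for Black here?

0

Black to move; king on h1.
In check: no.
Legal moves: none.
Count: 0.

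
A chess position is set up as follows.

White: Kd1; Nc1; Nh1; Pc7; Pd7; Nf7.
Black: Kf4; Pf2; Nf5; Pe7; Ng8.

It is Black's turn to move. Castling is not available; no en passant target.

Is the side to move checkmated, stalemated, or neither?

neither

Black to move; black king on f4.
In check: no.
Legal moves for Black include: Ngh6, Nf6, Ng7, Nfh6, Nd6, Nh4, Nd4, Ng3, Ne3+, Kg4, Ke4, Kf3, Ke3, e6, f1=Q+, f1=R+, f1=B, f1=N, ... (list truncated; more exist).
Black has legal moves and is not in check → neither.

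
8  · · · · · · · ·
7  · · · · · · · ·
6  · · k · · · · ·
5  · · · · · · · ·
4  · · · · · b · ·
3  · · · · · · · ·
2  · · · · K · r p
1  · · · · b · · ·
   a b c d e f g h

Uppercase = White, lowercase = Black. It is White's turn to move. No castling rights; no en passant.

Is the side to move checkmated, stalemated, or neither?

neither

White to move; white king on e2.
In check: yes, from the black rook on g2.
Legal moves for White: Kf3, Kd3, Kf1, Kxe1, Kd1.
White is in check but has 5 legal moves → neither.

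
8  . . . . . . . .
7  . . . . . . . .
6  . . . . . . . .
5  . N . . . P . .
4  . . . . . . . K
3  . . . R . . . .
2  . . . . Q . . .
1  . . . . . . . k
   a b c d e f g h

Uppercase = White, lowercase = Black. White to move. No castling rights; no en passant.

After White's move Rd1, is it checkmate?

After Rd1: black king on h1; in check: yes, from the white rook on d1.
King squares — g1: attacked by Rd1; g2: attacked by Qe2; h2: attacked by Qe2.
Black has no legal moves → checkmate.

yes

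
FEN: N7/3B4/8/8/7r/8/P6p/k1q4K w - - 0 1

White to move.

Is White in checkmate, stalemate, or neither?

neither

White to move; white king on h1.
In check: yes, from the black queen on c1.
Legal moves for White: Kg2.
White is in check but has 1 legal move → neither.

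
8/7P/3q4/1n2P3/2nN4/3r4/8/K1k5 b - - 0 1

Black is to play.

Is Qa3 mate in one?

After Qa3: white king on a1; in check: yes, from the black queen on a3.
King squares — b1: attacked by Kc1; a2: attacked by Qa3; b2: attacked by Kc1.
White has no legal moves → checkmate.

yes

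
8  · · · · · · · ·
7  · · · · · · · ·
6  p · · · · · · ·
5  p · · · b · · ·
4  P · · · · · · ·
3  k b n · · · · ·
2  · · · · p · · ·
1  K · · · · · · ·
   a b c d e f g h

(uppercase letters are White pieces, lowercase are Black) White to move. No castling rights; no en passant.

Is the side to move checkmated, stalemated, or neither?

White to move; white king on a1.
In check: no.
King squares — b1: attacked by Nc3; a2: attacked by Ka3; b2: attacked by Ka3.
Legal moves for White: none.
Not in check and no legal moves → stalemate.

stalemate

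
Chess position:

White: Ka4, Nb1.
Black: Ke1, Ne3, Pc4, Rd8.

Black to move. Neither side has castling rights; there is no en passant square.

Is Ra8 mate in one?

no

After Ra8: white king on a4; in check: yes, from the black rook on a8.
White has 2 legal replies: Kb5, Kb4.
In check but a legal move exists → not checkmate.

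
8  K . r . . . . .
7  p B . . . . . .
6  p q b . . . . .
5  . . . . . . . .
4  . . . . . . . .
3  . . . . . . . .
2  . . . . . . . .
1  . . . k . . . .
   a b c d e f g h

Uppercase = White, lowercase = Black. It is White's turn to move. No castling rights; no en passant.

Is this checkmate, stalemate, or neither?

White to move; white king on a8.
In check: yes, from the black rook on c8.
King squares — a7: attacked by Qb6; b7: own bishop; b8: attacked by Rc8.
Legal moves for White: none.
In check with no legal moves → checkmate.

checkmate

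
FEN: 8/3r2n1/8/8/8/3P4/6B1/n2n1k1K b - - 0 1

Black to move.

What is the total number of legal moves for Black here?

3

Black to move; king on f1.
In check: yes, from the white bishop on g2.
Legal moves: Kf2, Ke2, Ke1.
Count: 3.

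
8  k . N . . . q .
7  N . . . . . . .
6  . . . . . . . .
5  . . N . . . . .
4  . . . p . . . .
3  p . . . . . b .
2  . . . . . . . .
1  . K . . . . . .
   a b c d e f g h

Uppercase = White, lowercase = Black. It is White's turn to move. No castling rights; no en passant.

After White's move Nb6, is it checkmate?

no

After Nb6: black king on a8; in check: yes, from the white knight on b6.
Black has 2 legal replies: Kb8, Kxa7.
In check but a legal move exists → not checkmate.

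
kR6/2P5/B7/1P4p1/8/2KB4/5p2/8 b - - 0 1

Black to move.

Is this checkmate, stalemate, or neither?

Black to move; black king on a8.
In check: yes, from the white rook on b8.
Legal moves for Black: Ka7.
Black is in check but has 1 legal move → neither.

neither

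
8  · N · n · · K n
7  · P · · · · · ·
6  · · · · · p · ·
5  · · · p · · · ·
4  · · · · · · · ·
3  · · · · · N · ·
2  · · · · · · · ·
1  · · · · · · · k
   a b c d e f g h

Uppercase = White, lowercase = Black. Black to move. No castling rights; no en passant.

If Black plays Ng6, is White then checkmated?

After Ng6: white king on g8; in check: no.
White is not in check, so this cannot be checkmate.

no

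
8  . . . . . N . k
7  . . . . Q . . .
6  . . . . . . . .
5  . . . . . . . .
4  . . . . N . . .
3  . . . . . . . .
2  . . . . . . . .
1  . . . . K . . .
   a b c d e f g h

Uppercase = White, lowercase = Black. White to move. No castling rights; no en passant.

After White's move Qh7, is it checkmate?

After Qh7: black king on h8; in check: yes, from the white queen on h7.
King squares — g7: attacked by Qh7; h7: attacked by Nf8; g8: attacked by Qh7.
Black has no legal moves → checkmate.

yes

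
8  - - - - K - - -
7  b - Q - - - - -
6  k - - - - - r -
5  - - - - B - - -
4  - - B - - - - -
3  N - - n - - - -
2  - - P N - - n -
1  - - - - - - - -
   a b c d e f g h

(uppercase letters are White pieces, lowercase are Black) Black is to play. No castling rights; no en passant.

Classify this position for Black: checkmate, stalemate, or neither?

checkmate

Black to move; black king on a6.
In check: yes, from the white bishop on c4.
King squares — a5: attacked by Qc7; b5: attacked by Na3; b6: attacked by Qc7; a7: own bishop; b7: attacked by Qc7.
Legal moves for Black: none.
In check with no legal moves → checkmate.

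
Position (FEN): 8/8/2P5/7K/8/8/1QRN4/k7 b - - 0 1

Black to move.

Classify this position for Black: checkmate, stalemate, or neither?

Black to move; black king on a1.
In check: yes, from the white queen on b2.
King squares — b1: attacked by Qb2; a2: attacked by Qb2; b2: attacked by Rc2.
Legal moves for Black: none.
In check with no legal moves → checkmate.

checkmate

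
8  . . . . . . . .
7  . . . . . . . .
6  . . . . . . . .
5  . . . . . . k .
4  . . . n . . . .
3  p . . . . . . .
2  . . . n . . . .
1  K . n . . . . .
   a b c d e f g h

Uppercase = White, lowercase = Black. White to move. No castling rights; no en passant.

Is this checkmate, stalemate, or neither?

stalemate

White to move; white king on a1.
In check: no.
King squares — b1: attacked by Nd2; a2: attacked by Nc1; b2: attacked by Pa3.
Legal moves for White: none.
Not in check and no legal moves → stalemate.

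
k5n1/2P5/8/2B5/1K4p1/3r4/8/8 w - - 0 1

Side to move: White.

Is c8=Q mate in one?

yes

After c8=Q: black king on a8; in check: yes, from the white queen on c8.
King squares — a7: attacked by Bc5; b7: attacked by Qc8; b8: attacked by Qc8.
Black has no legal moves → checkmate.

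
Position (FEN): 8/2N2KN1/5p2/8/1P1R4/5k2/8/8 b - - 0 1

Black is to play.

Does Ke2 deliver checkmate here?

After Ke2: white king on f7; in check: no.
White is not in check, so this cannot be checkmate.

no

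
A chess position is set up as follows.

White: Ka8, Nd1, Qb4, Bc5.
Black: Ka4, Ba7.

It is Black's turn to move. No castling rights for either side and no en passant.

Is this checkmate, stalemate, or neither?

Black to move; black king on a4.
In check: yes, from the white queen on b4.
King squares — a3: attacked by Qb4; b3: attacked by Qb4; b4: attacked by Bc5; a5: attacked by Qb4; b5: attacked by Qb4.
Legal moves for Black: none.
In check with no legal moves → checkmate.

checkmate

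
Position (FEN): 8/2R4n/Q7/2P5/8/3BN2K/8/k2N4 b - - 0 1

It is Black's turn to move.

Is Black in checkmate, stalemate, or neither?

Black to move; black king on a1.
In check: yes, from the white queen on a6.
King squares — b1: attacked by Bd3; a2: attacked by Qa6; b2: attacked by Nd1.
Legal moves for Black: none.
In check with no legal moves → checkmate.

checkmate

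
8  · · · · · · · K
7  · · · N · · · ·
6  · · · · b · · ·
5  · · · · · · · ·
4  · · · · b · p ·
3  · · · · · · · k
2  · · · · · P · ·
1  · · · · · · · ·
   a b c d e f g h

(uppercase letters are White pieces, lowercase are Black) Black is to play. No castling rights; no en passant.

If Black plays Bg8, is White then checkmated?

After Bg8: white king on h8; in check: no.
White is not in check, so this cannot be checkmate.

no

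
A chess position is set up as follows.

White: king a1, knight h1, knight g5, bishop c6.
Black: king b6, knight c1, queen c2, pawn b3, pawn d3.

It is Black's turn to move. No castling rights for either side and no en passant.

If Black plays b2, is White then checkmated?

After b2: white king on a1; in check: yes, from the black pawn on b2.
King squares — b1: attacked by Qc2; a2: attacked by Nc1; b2: attacked by Qc2.
White has no legal moves → checkmate.

yes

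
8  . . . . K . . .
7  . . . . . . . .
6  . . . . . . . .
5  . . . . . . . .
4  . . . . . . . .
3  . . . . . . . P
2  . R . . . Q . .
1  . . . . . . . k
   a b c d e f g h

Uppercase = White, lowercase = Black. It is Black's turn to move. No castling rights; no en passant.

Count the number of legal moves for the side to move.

0

Black to move; king on h1.
In check: no.
Legal moves: none.
Count: 0.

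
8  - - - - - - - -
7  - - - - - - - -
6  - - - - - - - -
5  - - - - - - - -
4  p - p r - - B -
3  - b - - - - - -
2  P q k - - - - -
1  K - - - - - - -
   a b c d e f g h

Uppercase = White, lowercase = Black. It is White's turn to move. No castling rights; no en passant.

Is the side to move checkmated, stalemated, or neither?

White to move; white king on a1.
In check: yes, from the black queen on b2.
King squares — b1: attacked by Qb2; a2: own pawn; b2: attacked by Kc2.
Legal moves for White: none.
In check with no legal moves → checkmate.

checkmate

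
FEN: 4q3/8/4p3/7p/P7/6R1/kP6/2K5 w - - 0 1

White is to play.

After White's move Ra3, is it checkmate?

After Ra3: black king on a2; in check: yes, from the white rook on a3.
King squares — a1: attacked by Ra3; b1: attacked by Kc1; b2: attacked by Kc1; a3: attacked by Pb2; b3: attacked by Ra3.
Black has no legal moves → checkmate.

yes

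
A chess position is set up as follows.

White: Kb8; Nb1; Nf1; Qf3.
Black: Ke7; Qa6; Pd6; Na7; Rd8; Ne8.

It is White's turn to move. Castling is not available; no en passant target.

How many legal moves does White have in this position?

0

White to move; king on b8.
In check: yes, from the black rook on d8.
Legal moves: none.
Count: 0.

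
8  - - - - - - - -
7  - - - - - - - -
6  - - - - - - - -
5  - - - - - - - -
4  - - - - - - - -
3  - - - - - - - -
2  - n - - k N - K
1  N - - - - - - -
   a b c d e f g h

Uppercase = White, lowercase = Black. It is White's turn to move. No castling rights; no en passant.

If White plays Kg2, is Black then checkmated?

no

After Kg2: black king on e2; in check: no.
Black is not in check, so this cannot be checkmate.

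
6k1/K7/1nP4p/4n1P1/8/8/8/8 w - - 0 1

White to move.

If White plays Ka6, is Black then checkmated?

After Ka6: black king on g8; in check: no.
Black is not in check, so this cannot be checkmate.

no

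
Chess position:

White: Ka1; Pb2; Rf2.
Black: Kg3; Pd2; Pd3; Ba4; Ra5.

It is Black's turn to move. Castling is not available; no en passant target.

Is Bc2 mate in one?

yes

After Bc2: white king on a1; in check: yes, from the black rook on a5.
King squares — b1: attacked by Bc2; a2: attacked by Ra5; b2: own pawn.
White has no legal moves → checkmate.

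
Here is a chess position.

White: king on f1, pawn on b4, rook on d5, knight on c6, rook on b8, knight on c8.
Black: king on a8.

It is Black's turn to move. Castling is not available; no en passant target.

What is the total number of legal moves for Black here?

0

Black to move; king on a8.
In check: yes, from the white rook on b8.
Legal moves: none.
Count: 0.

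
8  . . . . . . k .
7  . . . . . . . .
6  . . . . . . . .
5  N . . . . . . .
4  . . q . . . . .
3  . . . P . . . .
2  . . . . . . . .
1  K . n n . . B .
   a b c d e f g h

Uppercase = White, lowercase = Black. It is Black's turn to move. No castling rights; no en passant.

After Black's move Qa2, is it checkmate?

After Qa2: white king on a1; in check: yes, from the black queen on a2.
King squares — b1: attacked by Qa2; a2: attacked by Nc1; b2: attacked by Nd1.
White has no legal moves → checkmate.

yes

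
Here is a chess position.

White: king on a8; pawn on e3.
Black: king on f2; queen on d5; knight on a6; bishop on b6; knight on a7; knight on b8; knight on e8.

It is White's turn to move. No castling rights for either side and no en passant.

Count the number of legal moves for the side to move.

White to move; king on a8.
In check: yes, from the black queen on d5.
Legal moves: none.
Count: 0.

0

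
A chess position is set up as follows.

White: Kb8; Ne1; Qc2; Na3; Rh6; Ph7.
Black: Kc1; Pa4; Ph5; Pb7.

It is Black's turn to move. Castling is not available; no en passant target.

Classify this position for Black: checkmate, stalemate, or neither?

Black to move; black king on c1.
In check: yes, from the white queen on c2.
King squares — b1: attacked by Qc2; d1: attacked by Qc2; b2: attacked by Qc2; c2: attacked by Ne1; d2: attacked by Qc2.
Legal moves for Black: none.
In check with no legal moves → checkmate.

checkmate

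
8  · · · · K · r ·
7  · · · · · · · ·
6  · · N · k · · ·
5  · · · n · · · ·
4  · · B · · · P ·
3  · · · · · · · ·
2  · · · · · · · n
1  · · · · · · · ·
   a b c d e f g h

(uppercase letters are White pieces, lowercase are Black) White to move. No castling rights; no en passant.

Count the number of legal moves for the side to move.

White to move; king on e8.
In check: yes, from the black rook on g8.
Legal moves: none.
Count: 0.

0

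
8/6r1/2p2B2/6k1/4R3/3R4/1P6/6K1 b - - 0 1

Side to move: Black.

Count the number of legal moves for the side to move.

5

Black to move; king on g5.
In check: yes, from the white bishop on f6.
Legal moves: Kh6+, Kg6, Kxf6+, Kh5+, Kf5+.
Count: 5.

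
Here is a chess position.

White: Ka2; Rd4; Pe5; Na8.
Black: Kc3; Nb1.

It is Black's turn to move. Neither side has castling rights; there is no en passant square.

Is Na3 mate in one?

no

After Na3: white king on a2; in check: no.
White is not in check, so this cannot be checkmate.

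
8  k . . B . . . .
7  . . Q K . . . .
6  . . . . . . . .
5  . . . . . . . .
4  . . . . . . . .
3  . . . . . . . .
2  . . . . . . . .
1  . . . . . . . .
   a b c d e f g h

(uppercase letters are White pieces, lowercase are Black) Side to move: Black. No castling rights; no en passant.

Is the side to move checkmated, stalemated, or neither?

Black to move; black king on a8.
In check: no.
King squares — a7: attacked by Qc7; b7: attacked by Qc7; b8: attacked by Qc7.
Legal moves for Black: none.
Not in check and no legal moves → stalemate.

stalemate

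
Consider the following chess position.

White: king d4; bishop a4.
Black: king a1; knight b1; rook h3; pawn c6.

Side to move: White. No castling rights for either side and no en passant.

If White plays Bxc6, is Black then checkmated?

no

After Bxc6: black king on a1; in check: no.
Black is not in check, so this cannot be checkmate.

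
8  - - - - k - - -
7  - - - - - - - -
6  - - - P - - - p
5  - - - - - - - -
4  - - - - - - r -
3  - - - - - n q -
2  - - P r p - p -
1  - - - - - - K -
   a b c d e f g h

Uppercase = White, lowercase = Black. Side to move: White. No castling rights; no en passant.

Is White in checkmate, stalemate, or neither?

checkmate

White to move; white king on g1.
In check: yes, from the black knight on f3.
King squares — f1: attacked by Pe2; h1: attacked by Pg2; f2: attacked by Qg3; g2: attacked by Qg3; h2: attacked by Nf3.
Legal moves for White: none.
In check with no legal moves → checkmate.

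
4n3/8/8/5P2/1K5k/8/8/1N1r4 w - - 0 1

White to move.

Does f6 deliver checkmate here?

no

After f6: black king on h4; in check: no.
Black is not in check, so this cannot be checkmate.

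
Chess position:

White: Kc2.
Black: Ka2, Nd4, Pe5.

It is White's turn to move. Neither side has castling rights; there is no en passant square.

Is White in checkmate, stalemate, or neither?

White to move; white king on c2.
In check: yes, from the black knight on d4.
Legal moves for White: Kd3, Kc3, Kd2, Kd1, Kc1.
White is in check but has 5 legal moves → neither.

neither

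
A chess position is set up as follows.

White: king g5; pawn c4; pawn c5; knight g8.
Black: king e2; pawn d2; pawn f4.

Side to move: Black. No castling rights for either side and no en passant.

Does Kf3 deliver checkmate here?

After Kf3: white king on g5; in check: no.
White is not in check, so this cannot be checkmate.

no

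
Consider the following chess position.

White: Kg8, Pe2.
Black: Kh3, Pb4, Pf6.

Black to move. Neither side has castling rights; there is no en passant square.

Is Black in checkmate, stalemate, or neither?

neither

Black to move; black king on h3.
In check: no.
Legal moves for Black: Kh4, Kg4, Kg3, Kh2, Kg2, f5, b3.
Black has 7 legal moves and is not in check → neither.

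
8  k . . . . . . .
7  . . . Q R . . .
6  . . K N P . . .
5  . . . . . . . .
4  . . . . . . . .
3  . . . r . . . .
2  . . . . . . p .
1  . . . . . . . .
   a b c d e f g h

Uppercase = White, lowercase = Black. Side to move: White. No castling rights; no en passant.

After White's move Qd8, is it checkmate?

After Qd8: black king on a8; in check: yes, from the white queen on d8.
King squares — a7: attacked by Re7; b7: attacked by Kc6; b8: attacked by Qd8.
Black has no legal moves → checkmate.

yes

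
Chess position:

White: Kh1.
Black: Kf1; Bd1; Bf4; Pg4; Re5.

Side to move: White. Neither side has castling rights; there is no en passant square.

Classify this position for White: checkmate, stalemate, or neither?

White to move; white king on h1.
In check: no.
King squares — g1: attacked by Kf1; g2: attacked by Kf1; h2: attacked by Bf4.
Legal moves for White: none.
Not in check and no legal moves → stalemate.

stalemate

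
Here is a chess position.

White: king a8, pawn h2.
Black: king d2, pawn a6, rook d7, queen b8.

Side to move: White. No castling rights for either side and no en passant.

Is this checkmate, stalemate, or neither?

White to move; white king on a8.
In check: yes, from the black queen on b8.
Legal moves for White: Kxb8.
White is in check but has 1 legal move → neither.

neither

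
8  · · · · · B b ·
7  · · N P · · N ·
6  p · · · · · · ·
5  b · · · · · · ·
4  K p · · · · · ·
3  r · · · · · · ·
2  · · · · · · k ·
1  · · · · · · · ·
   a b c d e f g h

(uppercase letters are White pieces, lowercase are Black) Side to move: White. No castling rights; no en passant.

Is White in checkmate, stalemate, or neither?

White to move; white king on a4.
In check: yes, from the black rook on a3.
King squares — a3: attacked by Pb4; b3: attacked by Ra3; b4: attacked by Ba5; a5: attacked by Ra3; b5: attacked by Pa6.
Legal moves for White: none.
In check with no legal moves → checkmate.

checkmate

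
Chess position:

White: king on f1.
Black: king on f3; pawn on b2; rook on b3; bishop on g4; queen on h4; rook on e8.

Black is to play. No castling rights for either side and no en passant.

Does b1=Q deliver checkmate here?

yes

After b1=Q: white king on f1; in check: yes, from the black queen on b1.
King squares — e1: attacked by Qb1; g1: attacked by Qb1; e2: attacked by Kf3; f2: attacked by Kf3; g2: attacked by Kf3.
White has no legal moves → checkmate.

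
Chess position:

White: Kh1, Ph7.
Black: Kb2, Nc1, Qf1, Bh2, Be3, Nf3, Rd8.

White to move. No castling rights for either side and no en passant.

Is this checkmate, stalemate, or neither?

checkmate

White to move; white king on h1.
In check: yes, from the black queen on f1.
King squares — g1: attacked by Qf1; g2: attacked by Qf1; h2: attacked by Nf3.
Legal moves for White: none.
In check with no legal moves → checkmate.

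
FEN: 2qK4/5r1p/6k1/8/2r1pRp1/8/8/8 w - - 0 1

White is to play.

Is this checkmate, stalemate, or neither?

checkmate

White to move; white king on d8.
In check: yes, from the black queen on c8.
King squares — c7: attacked by Rc4; d7: attacked by Rf7; e7: attacked by Rf7; c8: attacked by Rc4; e8: attacked by Qc8.
Legal moves for White: none.
In check with no legal moves → checkmate.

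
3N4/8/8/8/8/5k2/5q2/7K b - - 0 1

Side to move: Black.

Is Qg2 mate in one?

After Qg2: white king on h1; in check: yes, from the black queen on g2.
King squares — g1: attacked by Qg2; g2: attacked by Kf3; h2: attacked by Qg2.
White has no legal moves → checkmate.

yes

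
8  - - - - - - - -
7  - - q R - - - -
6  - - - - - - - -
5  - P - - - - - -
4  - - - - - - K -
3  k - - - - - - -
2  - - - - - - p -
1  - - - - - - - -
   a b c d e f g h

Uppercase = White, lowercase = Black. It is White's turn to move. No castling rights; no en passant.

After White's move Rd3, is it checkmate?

After Rd3: black king on a3; in check: yes, from the white rook on d3.
Black has 5 legal replies: Kb4, Ka4, Kb2, Ka2, Qc3.
In check but a legal move exists → not checkmate.

no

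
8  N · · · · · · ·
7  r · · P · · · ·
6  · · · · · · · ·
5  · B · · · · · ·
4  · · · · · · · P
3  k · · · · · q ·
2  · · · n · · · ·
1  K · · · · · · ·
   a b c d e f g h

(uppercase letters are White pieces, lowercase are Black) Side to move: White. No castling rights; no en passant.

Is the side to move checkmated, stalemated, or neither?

neither

White to move; white king on a1.
In check: no.
Legal moves for White: Nc7, Nb6, Bc6, Ba6, Bc4, Ba4, Bd3, Be2, Bf1, d8=Q, d8=R, d8=B, d8=N, h5.
White has 14 legal moves and is not in check → neither.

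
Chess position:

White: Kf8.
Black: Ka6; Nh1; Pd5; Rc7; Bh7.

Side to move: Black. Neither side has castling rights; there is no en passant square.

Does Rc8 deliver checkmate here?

no

After Rc8: white king on f8; in check: yes, from the black rook on c8.
White has 3 legal replies: Kg7, Kf7, Ke7.
In check but a legal move exists → not checkmate.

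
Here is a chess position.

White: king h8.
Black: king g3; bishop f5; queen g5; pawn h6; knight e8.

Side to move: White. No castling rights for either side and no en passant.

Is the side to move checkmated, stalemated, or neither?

White to move; white king on h8.
In check: no.
King squares — g7: attacked by Qg5; h7: attacked by Bf5; g8: attacked by Qg5.
Legal moves for White: none.
Not in check and no legal moves → stalemate.

stalemate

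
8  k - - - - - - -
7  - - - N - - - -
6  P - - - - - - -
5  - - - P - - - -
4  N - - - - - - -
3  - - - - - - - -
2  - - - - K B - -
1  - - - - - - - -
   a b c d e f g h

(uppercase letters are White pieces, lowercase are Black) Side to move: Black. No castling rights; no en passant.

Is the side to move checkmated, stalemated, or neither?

stalemate

Black to move; black king on a8.
In check: no.
King squares — a7: attacked by Bf2; b7: attacked by Pa6; b8: attacked by Nd7.
Legal moves for Black: none.
Not in check and no legal moves → stalemate.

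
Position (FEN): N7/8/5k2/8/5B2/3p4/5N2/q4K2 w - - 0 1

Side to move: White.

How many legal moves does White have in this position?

White to move; king on f1.
In check: yes, from the black queen on a1.
Legal moves: Kg2, Bc1, Nd1.
Count: 3.

3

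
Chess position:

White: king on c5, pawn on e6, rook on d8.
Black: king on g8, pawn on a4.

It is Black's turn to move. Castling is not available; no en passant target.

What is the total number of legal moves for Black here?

Black to move; king on g8.
In check: yes, from the white rook on d8.
Legal moves: Kh7, Kg7.
Count: 2.

2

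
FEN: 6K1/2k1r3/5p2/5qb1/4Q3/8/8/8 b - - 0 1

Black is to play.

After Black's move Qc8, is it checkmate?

yes

After Qc8: white king on g8; in check: yes, from the black queen on c8.
King squares — f7: attacked by Re7; g7: attacked by Re7; h7: attacked by Re7; f8: attacked by Qc8; h8: attacked by Qc8.
White has no legal moves → checkmate.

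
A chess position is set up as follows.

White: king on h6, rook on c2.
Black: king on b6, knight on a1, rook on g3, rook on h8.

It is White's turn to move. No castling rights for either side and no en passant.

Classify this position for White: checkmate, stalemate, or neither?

checkmate

White to move; white king on h6.
In check: yes, from the black rook on h8.
King squares — g5: attacked by Rg3; h5: attacked by Rh8; g6: attacked by Rg3; g7: attacked by Rg3; h7: attacked by Rh8.
Legal moves for White: none.
In check with no legal moves → checkmate.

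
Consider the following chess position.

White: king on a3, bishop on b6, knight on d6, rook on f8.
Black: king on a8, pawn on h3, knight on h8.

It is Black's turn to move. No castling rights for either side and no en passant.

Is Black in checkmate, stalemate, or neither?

checkmate

Black to move; black king on a8.
In check: yes, from the white rook on f8.
King squares — a7: attacked by Bb6; b7: attacked by Nd6; b8: attacked by Rf8.
Legal moves for Black: none.
In check with no legal moves → checkmate.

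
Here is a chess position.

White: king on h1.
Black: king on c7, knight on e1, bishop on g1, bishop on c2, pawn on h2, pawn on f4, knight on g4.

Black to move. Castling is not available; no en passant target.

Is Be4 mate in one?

yes

After Be4: white king on h1; in check: yes, from the black bishop on e4.
King squares — g1: attacked by Ph2; g2: attacked by Ne1; h2: attacked by Bg1.
White has no legal moves → checkmate.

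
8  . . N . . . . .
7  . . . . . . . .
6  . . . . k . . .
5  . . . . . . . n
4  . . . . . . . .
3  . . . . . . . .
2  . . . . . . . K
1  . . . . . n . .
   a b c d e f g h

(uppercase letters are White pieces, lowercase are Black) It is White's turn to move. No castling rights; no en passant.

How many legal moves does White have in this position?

4

White to move; king on h2.
In check: yes, from the black knight on f1.
Legal moves: Kh3, Kg2, Kh1, Kg1.
Count: 4.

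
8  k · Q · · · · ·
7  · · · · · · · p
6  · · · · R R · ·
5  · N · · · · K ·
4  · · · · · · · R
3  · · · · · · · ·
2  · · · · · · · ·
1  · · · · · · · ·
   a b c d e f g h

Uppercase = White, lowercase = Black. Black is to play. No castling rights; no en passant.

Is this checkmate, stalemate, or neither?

Black to move; black king on a8.
In check: yes, from the white queen on c8.
King squares — a7: attacked by Nb5; b7: attacked by Qc8; b8: attacked by Qc8.
Legal moves for Black: none.
In check with no legal moves → checkmate.

checkmate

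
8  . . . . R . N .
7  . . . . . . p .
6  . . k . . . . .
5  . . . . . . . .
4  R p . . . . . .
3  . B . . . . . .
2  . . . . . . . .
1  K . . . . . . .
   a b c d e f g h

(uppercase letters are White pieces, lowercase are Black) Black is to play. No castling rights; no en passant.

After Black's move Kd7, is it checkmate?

no

After Kd7: white king on a1; in check: no.
White is not in check, so this cannot be checkmate.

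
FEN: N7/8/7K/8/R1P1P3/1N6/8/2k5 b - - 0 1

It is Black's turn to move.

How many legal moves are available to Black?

Black to move; king on c1.
In check: yes, from the white knight on b3.
Legal moves: Kc2, Kb2, Kd1, Kb1.
Count: 4.

4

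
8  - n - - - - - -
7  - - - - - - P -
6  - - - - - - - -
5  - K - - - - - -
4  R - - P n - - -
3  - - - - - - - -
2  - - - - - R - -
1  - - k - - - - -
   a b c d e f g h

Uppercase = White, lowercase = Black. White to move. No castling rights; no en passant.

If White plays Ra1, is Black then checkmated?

After Ra1: black king on c1; in check: yes, from the white rook on a1.
King squares — b1: attacked by Ra1; d1: attacked by Ra1; b2: attacked by Rf2; c2: attacked by Rf2; d2: attacked by Rf2.
Black has no legal moves → checkmate.

yes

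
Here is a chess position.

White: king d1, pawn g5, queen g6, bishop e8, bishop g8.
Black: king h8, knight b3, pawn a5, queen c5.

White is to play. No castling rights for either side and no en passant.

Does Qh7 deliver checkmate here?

After Qh7: black king on h8; in check: yes, from the white queen on h7.
King squares — g7: attacked by Qh7; h7: attacked by Bg8; g8: attacked by Qh7.
Black has no legal moves → checkmate.

yes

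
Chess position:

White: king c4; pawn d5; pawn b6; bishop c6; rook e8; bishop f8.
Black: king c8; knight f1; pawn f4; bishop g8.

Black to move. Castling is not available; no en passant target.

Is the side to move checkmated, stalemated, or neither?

checkmate

Black to move; black king on c8.
In check: yes, from the white rook on e8.
King squares — b7: attacked by Bc6; c7: attacked by Pb6; d7: attacked by Bc6; b8: attacked by Re8; d8: attacked by Re8.
Legal moves for Black: none.
In check with no legal moves → checkmate.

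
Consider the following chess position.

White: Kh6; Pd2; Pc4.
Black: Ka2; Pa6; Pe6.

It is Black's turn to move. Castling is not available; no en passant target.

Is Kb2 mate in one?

After Kb2: white king on h6; in check: no.
White is not in check, so this cannot be checkmate.

no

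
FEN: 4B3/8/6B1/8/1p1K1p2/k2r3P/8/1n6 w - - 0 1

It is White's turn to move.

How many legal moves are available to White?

6

White to move; king on d4.
In check: yes, from the black rook on d3.
Legal moves: Ke5, Kc5, Ke4, Kc4, Kxd3, Bxd3.
Count: 6.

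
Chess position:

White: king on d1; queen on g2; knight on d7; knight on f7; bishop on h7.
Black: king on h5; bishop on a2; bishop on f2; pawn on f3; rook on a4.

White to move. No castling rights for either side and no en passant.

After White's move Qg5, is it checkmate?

yes

After Qg5: black king on h5; in check: yes, from the white queen on g5.
King squares — g4: attacked by Qg5; h4: attacked by Qg5; g5: attacked by Nf7; g6: attacked by Qg5; h6: attacked by Qg5.
Black has no legal moves → checkmate.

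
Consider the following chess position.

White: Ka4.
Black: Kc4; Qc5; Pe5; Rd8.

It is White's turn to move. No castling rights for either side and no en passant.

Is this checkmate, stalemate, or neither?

White to move; white king on a4.
In check: no.
King squares — a3: attacked by Qc5; b3: attacked by Kc4; b4: attacked by Kc4; a5: attacked by Qc5; b5: attacked by Kc4.
Legal moves for White: none.
Not in check and no legal moves → stalemate.

stalemate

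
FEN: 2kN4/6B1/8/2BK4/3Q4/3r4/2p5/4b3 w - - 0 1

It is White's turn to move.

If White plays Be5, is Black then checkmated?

no

After Be5: black king on c8; in check: no.
Black is not in check, so this cannot be checkmate.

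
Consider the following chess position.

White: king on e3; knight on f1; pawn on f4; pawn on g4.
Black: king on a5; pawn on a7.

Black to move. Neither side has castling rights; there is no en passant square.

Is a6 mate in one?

After a6: white king on e3; in check: no.
White is not in check, so this cannot be checkmate.

no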